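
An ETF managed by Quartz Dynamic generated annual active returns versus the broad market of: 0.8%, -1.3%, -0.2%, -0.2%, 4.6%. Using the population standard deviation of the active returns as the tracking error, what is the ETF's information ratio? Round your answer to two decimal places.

0.36

μ = (0.8 − 1.3 − 0.2 − 0.2 + 4.6) / 5 = 3.70 / 5 = 0.7400%
Σ(r − μ)² = (0.8 − 0.7400)² + (-1.3 − 0.7400)² + … = 20.8320
population σ = √(20.8320 / 5) = √4.1664 = 2.0412%
IR = μ / tracking error = 0.7400 / 2.0412 = 0.3625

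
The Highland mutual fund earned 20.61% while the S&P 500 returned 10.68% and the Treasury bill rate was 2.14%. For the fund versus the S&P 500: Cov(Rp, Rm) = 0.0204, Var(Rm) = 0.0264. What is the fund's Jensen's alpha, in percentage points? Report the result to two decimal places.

β = Cov / Var = 0.0204 / 0.0264 = 0.7727
E[R] = Rf + β(Rm − Rf) = 2.14% + 0.7727 × (10.68% − 2.14%) = 8.7389%
α = Rp − E[R] = 20.61% − 8.7389% = 11.8711

11.87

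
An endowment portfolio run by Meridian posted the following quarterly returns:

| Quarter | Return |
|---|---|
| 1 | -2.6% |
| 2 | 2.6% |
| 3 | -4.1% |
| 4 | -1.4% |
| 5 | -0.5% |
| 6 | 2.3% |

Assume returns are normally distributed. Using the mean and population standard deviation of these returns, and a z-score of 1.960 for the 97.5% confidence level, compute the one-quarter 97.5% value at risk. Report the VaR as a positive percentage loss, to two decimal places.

5.39

r̄ = (-2.6 + 2.6 − 4.1 − 1.4 − 0.5 + 2.3) / 6 = -3.70 / 6 = -0.6167%
Σ(r − r̄)² = (-2.6 − (-0.6167))² + (2.6 − (-0.6167))² + … = 35.5483
population σ = √(35.5483 / 6) = √5.9247 = 2.4341%
VaR = −(r̄ − z·σ) = −(-0.6167 − 1.960 × 2.4341) = −(-5.3875) = 5.3875%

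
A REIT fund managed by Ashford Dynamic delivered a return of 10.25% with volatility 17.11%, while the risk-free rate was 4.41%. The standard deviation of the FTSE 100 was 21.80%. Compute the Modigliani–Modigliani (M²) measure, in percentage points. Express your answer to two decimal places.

Sharpe = (Rp − Rf) / σp = (10.25% − 4.41%) / 17.11% = 0.3413
M² = Rf + Sharpe × σm = 4.41% + 0.3413 × 21.80% = 11.8503%

11.85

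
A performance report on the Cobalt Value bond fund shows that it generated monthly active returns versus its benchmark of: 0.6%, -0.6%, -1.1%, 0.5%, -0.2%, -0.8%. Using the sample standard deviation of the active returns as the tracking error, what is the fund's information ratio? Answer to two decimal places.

Mean return r̄ = -1.60 / 6 = -0.2667%
Σ(r − r̄)² = 2.4333; sample σ = √(2.4333/5) = 0.6976%
IR = r̄ / tracking error = -0.2667 / 0.6976 = -0.3823

-0.38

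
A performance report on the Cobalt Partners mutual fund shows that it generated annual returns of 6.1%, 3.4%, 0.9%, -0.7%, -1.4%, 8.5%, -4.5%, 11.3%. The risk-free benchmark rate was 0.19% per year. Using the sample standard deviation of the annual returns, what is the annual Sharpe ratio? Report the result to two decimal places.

r̄ = (6.1 + 3.4 + 0.9 − 0.7 − 1.4 + 8.5 − 4.5 + 11.3) / 8 = 2.9500%
Sample σ = √[Σ(r − r̄)² / 7] = √[202.6000 / 7] = √28.9429 = 5.3799%
Sharpe = (r̄ − rf) / σ = (2.9500 − 0.19) / 5.3799 = 2.7600 / 5.3799 = 0.5130

0.51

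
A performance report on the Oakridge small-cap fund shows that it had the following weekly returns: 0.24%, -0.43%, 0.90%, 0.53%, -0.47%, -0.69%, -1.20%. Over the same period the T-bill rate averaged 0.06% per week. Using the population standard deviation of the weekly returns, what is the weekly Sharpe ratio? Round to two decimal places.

-0.32

r̄ = (0.24 − 0.43 + 0.9 + 0.53 − 0.47 − 0.69 − 1.2) / 7 = -1.120 / 7 = -0.1600%
Σ(r − r̄)² = (0.24 − (-0.1600))² + (-0.43 − (-0.1600))² + … = 3.2912
σ = √[3.2912 / 7] = 0.6857%
Sharpe = (r̄ − rf) / σ = (-0.1600 − 0.06) / 0.6857 = -0.2200 / 0.6857 = -0.3208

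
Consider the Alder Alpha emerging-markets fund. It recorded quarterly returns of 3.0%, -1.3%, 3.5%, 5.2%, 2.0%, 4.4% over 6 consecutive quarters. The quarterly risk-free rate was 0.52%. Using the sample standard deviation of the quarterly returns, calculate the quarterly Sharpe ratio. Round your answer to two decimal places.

0.99

r̄ = (3 − 1.3 + 3.5 + 5.2 + 2 + 4.4) / 6 = 2.8000%
Σ(r − r̄)² = 26.3000; sample σ = √(26.3000/5) = 2.2935%
Sharpe = (r̄ − rf) / σ = (2.8000 − 0.52) / 2.2935 = 2.2800 / 2.2935 = 0.9941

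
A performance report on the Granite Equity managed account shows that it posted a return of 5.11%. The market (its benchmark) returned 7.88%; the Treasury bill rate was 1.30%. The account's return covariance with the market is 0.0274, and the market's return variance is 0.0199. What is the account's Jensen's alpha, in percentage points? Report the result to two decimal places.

-5.25

β = Cov / Var = 0.0274 / 0.0199 = 1.3769
E[R] = Rf + β(Rm − Rf) = 1.30% + 1.3769 × (7.88% − 1.30%) = 10.3600%
α = Rp − E[R] = 5.11% − 10.3600% = -5.2500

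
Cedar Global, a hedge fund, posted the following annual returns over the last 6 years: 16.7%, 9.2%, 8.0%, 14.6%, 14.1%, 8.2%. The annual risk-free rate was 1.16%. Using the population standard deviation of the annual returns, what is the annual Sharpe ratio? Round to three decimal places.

3.087

μ = (16.7 + 9.2 + 8 + 14.6 + 14.1 + 8.2) / 6 = 70.80 / 6 = 11.8000%
Population std dev = √[71.3000 / 6] = 3.4472%
Sharpe = (μ − rf) / σ = (11.8000 − 1.16) / 3.4472 = 10.6400 / 3.4472 = 3.0866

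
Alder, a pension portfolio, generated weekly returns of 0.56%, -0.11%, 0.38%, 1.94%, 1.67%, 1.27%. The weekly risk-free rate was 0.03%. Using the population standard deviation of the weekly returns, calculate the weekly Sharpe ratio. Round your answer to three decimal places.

Mean return r̄ = 5.710 / 6 = 0.9517%
Σ(r − r̄)² = (0.56 − 0.9517)² + (-0.11 − 0.9517)² + (0.38 − 0.9517)² + … = 3.2015
σ = √[3.2015 / 6] = 0.7305%
Sharpe = (r̄ − rf) / σ = (0.9517 − 0.03) / 0.7305 = 0.9217 / 0.7305 = 1.2617

1.262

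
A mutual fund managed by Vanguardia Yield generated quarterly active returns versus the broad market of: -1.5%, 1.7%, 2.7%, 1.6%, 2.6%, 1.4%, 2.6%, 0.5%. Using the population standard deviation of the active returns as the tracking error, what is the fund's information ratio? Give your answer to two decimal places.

μ = (-1.5 + 1.7 + 2.7 + 1.6 + 2.6 + 1.4 + 2.6 + 0.5) / 8 = 1.4500%
Σ(r − μ)² = (-1.5 − 1.4500)² + (1.7 − 1.4500)² + … = 13.9000
σ = √[13.9000 / 8] = 1.3181%
IR = μ / tracking error = 1.4500 / 1.3181 = 1.1001

1.10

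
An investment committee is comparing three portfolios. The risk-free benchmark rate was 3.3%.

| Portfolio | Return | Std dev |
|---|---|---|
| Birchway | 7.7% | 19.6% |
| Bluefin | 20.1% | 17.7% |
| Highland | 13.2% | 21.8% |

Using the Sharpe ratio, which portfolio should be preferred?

Bluefin

Birchway: Sharpe ratio = (7.7% − 3.3%) / 19.6% = 0.224
Bluefin: Sharpe ratio = (20.1% − 3.3%) / 17.7% = 0.949
Highland: Sharpe ratio = (13.2% − 3.3%) / 21.8% = 0.454
Highest: Bluefin (0.949).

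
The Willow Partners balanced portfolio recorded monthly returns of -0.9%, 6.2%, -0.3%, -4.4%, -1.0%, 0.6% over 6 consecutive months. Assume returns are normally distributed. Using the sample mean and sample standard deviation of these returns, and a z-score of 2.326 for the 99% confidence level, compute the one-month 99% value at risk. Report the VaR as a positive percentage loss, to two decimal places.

8.03

r̄ = (-0.9 + 6.2 − 0.3 − 4.4 − 1 + 0.6) / 6 = 0.20 / 6 = 0.0333%
Σ(r − r̄)² = (-0.9 − 0.0333)² + (6.2 − 0.0333)² + … = 60.0533
σ = √[60.0533 / 5] = 3.4656%
VaR = −(r̄ − z·σ) = −(0.0333 − 2.326 × 3.4656) = −(-8.0277) = 8.0277%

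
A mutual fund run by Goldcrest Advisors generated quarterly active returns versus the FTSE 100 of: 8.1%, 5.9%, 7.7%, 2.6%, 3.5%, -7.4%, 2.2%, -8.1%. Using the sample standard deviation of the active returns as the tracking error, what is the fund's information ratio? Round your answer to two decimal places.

Mean return μ = 14.50 / 8 = 1.8125%
Σ(r − μ)² = (8.1 − 1.8125)² + (5.9 − 1.8125)² + … = 277.6488
sample σ = √(277.6488 / 7) = √39.6641 = 6.2979%
IR = μ / tracking error = 1.8125 / 6.2979 = 0.2878

0.29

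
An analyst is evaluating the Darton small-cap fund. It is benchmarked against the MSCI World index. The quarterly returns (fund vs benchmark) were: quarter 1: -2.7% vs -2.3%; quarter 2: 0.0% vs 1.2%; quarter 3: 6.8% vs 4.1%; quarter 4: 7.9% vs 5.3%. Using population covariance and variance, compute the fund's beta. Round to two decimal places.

r̄p = 3.0000%,  r̄m = 2.0750%
Cov = Σ(rp − r̄p)(rm − r̄m) / 4 = 12.7650
Var(rm) = Σ(rm − r̄m)² / 4 = 8.6019
β = Cov / Var = 12.7650 / 8.6019 = 1.4840

1.48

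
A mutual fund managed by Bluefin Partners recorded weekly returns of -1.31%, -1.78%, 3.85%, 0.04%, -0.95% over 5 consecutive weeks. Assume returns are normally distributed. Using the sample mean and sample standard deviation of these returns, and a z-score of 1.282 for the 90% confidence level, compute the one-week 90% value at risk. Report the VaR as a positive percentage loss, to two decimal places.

2.94

Mean return μ = -0.150 / 5 = -0.0300%
Σ(r − μ)² = (-1.31 − (-0.0300))² + (-1.78 − (-0.0300))² + (3.85 − (-0.0300))² + … = 20.6066
σ = √[20.6066 / 4] = 2.2697%
VaR = −(μ − z·σ) = −(-0.0300 − 1.282 × 2.2697) = −(-2.9398) = 2.9398%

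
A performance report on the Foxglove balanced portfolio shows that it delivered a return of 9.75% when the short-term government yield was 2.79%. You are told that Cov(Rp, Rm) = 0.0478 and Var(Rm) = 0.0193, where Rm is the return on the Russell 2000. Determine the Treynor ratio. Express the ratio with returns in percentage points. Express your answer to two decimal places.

β = Cov / Var = 0.0478 / 0.0193 = 2.4767
Treynor = (Rp − Rf) / β = (9.75% − 2.79%) / 2.4767 = 6.96 / 2.4767 = 2.8102

2.81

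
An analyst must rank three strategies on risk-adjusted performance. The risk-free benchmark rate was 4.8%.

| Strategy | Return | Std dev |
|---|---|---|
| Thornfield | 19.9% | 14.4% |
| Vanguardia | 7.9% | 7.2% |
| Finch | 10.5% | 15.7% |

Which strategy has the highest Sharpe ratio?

Thornfield

Thornfield: Sharpe ratio = (19.9% − 4.8%) / 14.4% = 1.049
Vanguardia: Sharpe ratio = (7.9% − 4.8%) / 7.2% = 0.431
Finch: Sharpe ratio = (10.5% − 4.8%) / 15.7% = 0.363
Highest: Thornfield (1.049).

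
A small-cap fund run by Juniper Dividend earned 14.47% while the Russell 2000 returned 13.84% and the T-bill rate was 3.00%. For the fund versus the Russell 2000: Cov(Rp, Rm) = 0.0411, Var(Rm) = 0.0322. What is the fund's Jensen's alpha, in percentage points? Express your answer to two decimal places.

β = Cov / Var = 0.0411 / 0.0322 = 1.2764
E[R] = Rf + β(Rm − Rf) = 3.00% + 1.2764 × (13.84% − 3.00%) = 16.8362%
α = Rp − E[R] = 14.47% − 16.8362% = -2.3662

-2.37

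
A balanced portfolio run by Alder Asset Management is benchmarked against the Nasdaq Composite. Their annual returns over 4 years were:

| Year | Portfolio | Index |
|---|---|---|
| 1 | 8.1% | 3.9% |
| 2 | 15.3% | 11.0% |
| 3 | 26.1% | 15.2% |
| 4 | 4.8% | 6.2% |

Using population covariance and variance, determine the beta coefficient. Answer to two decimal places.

r̄p = 13.5750%,  r̄m = 9.0750%
Cov = Σ(rp − r̄p)(rm − r̄m) / 4 = 33.3994
Var(rm) = Σ(rm − r̄m)² / 4 = 19.0669
β = Cov / Var = 33.3994 / 19.0669 = 1.7517

1.75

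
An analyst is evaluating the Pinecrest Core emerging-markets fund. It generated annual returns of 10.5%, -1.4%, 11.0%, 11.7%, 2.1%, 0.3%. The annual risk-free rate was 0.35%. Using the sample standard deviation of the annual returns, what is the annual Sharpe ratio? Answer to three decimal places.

Mean return r̄ = 34.20 / 6 = 5.7000%
Sample std dev = √[179.6600 / 5] = 5.9943%
Sharpe = (r̄ − rf) / σ = (5.7000 − 0.35) / 5.9943 = 5.3500 / 5.9943 = 0.8925

0.893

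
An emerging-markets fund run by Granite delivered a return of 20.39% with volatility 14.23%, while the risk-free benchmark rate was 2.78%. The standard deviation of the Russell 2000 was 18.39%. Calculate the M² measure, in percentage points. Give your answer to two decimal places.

25.54

Sharpe = (Rp − Rf) / σp = (20.39% − 2.78%) / 14.23% = 1.2375
M² = Rf + Sharpe × σm = 2.78% + 1.2375 × 18.39% = 25.5376%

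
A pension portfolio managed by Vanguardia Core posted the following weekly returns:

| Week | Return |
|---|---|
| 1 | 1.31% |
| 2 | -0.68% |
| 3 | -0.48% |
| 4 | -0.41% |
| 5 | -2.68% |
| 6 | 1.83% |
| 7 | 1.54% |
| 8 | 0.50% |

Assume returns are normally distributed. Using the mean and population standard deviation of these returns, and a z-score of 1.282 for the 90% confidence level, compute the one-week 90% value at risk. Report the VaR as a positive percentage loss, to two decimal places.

Mean return r̄ = 0.930 / 8 = 0.1163%
Population σ = √[Σ(r − r̄)² / 8] = √[15.6218 / 8] = √1.9527 = 1.3974%
VaR = −(r̄ − z·σ) = −(0.1163 − 1.282 × 1.3974) = −(-1.6752) = 1.6752%

1.68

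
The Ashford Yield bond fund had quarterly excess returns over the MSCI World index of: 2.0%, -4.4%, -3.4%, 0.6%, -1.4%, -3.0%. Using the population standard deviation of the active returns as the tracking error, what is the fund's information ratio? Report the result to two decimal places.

-0.71

r̄ = (2 − 4.4 − 3.4 + 0.6 − 1.4 − 3) / 6 = -1.6000%
Population std dev = √[30.8800 / 6] = 2.2686%
IR = r̄ / tracking error = -1.6000 / 2.2686 = -0.7053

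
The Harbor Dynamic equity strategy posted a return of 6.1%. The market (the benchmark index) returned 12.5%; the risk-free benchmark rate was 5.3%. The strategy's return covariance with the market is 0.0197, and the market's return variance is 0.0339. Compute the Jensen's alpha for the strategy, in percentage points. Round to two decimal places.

β = Cov / Var = 0.0197 / 0.0339 = 0.5811
E[R] = Rf + β(Rm − Rf) = 5.3% + 0.5811 × (12.5% − 5.3%) = 9.4839%
α = Rp − E[R] = 6.1% − 9.4839% = -3.3839

-3.38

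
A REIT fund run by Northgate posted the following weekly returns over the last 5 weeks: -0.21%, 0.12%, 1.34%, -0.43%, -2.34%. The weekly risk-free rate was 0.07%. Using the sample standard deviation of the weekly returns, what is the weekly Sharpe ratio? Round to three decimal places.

Mean return r̄ = -1.520 / 5 = -0.3040%
Sample σ = √[Σ(r − r̄)² / 4] = √[7.0525 / 4] = √1.7631 = 1.3278%
Sharpe = (r̄ − rf) / σ = (-0.3040 − 0.07) / 1.3278 = -0.3740 / 1.3278 = -0.2817

-0.282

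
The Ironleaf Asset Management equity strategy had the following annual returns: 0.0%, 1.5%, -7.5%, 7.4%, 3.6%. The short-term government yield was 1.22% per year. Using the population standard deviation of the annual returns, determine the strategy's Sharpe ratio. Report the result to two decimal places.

-0.04

r̄ = (0 + 1.5 − 7.5 + 7.4 + 3.6) / 5 = 1.0000%
Σ(r − r̄)² = 121.2200; population σ = √(121.2200/5) = 4.9238%
Sharpe = (r̄ − rf) / σ = (1.0000 − 1.22) / 4.9238 = -0.2200 / 4.9238 = -0.0447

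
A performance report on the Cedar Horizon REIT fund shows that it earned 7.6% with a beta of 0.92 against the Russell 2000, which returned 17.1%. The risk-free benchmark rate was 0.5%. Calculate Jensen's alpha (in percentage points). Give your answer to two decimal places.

CAPM expected return = Rf + β(Rm − Rf) = 0.5% + 0.92 × (17.1% − 0.5%) = 0.5 + 0.92 × 16.60 = 15.7720%
Jensen's α = Rp − E[R] = 7.6% − 15.7720% = -8.1720

-8.17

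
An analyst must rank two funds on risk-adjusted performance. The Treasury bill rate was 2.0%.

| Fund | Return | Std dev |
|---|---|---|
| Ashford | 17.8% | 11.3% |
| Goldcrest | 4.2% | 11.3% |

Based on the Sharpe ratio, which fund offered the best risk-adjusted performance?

Ashford: Sharpe ratio = (17.8% − 2.0%) / 11.3% = 1.398
Goldcrest: Sharpe ratio = (4.2% − 2.0%) / 11.3% = 0.195
Highest: Ashford (1.398).

Ashford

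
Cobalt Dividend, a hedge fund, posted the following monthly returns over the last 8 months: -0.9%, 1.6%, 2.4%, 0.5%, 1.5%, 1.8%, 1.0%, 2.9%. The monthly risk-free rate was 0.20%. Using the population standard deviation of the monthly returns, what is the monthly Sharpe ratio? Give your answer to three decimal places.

μ = (-0.9 + 1.6 + 2.4 + 0.5 + 1.5 + 1.8 + 1 + 2.9) / 8 = 10.80 / 8 = 1.3500%
Σ(r − μ)² = 9.7000; population σ = √(9.7000/8) = 1.1011%
Sharpe = (μ − rf) / σ = (1.3500 − 0.2) / 1.1011 = 1.1500 / 1.1011 = 1.0444

1.044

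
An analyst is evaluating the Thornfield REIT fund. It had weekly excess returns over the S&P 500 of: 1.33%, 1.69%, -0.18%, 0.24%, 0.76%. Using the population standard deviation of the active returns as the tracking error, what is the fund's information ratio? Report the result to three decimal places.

1.122

r̄ = (1.33 + 1.69 − 0.18 + 0.24 + 0.76) / 5 = 0.7680%
Σ(r − r̄)² = (1.33 − 0.7680)² + (1.69 − 0.7680)² + … = 2.3435
σ = √[2.3435 / 5] = 0.6846%
IR = r̄ / tracking error = 0.7680 / 0.6846 = 1.1218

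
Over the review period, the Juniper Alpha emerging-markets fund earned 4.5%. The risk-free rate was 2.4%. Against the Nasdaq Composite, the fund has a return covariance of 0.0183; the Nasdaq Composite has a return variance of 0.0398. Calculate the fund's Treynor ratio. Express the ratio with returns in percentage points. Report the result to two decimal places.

4.57

β = Cov / Var = 0.0183 / 0.0398 = 0.4598
Treynor = (Rp − Rf) / β = (4.5% − 2.4%) / 0.4598 = 2.10 / 0.4598 = 4.5672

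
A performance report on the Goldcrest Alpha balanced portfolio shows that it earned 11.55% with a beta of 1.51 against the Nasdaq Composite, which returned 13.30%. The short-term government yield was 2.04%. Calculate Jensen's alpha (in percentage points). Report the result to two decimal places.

CAPM expected return = Rf + β(Rm − Rf) = 2.04% + 1.51 × (13.30% − 2.04%) = 2.04 + 1.51 × 11.26 = 19.0426%
Jensen's α = Rp − E[R] = 11.55% − 19.0426% = -7.4926

-7.49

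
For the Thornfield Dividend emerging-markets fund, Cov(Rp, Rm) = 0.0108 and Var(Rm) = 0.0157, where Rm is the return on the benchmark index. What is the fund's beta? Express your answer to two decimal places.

0.69

β = Cov(Rp, Rm) / Var(Rm) = 0.0108 / 0.0157 = 0.6879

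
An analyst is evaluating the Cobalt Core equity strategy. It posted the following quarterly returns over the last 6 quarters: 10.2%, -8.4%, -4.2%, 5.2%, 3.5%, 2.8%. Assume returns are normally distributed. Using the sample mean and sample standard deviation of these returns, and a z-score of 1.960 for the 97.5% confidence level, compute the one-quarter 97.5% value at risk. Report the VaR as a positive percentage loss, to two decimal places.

r̄ = (10.2 − 8.4 − 4.2 + 5.2 + 3.5 + 2.8) / 6 = 1.5167%
Σ(r − r̄)² = (10.2 − 1.5167)² + (-8.4 − 1.5167)² + (-4.2 − 1.5167)² + … = 225.5683
sample σ = √(225.5683 / 5) = √45.1137 = 6.7167%
VaR = −(r̄ − z·σ) = −(1.5167 − 1.960 × 6.7167) = −(-11.6480) = 11.6480%

11.65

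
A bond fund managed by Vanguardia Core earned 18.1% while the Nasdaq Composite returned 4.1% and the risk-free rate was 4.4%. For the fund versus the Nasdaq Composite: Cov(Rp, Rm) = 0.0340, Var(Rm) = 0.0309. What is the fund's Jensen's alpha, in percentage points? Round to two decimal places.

β = Cov / Var = 0.0340 / 0.0309 = 1.1003
E[R] = Rf + β(Rm − Rf) = 4.4% + 1.1003 × (4.1% − 4.4%) = 4.0699%
α = Rp − E[R] = 18.1% − 4.0699% = 14.0301

14.03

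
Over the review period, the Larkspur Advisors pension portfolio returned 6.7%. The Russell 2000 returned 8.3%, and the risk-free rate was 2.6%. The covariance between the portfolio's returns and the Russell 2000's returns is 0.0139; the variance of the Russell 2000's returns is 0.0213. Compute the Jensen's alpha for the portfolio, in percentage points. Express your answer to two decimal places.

β = Cov / Var = 0.0139 / 0.0213 = 0.6526
E[R] = Rf + β(Rm − Rf) = 2.6% + 0.6526 × (8.3% − 2.6%) = 6.3198%
α = Rp − E[R] = 6.7% − 6.3198% = 0.3802

0.38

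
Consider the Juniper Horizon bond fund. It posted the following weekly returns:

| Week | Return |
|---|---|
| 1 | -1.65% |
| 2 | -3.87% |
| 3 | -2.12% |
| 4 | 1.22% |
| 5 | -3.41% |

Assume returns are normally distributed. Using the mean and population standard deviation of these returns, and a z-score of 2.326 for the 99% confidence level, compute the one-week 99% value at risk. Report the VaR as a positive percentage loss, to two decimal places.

r̄ = (-1.65 − 3.87 − 2.12 + 1.22 − 3.41) / 5 = -1.9660%
Population σ = √[Σ(r − r̄)² / 5] = √[15.9845 / 5] = √3.1969 = 1.7880%
VaR = −(r̄ − z·σ) = −(-1.9660 − 2.326 × 1.7880) = −(-6.1249) = 6.1249%

6.12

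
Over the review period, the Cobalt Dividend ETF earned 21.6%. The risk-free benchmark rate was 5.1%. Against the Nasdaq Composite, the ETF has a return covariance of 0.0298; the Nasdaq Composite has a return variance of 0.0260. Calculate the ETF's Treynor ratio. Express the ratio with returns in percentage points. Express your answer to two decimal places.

14.40

β = Cov / Var = 0.0298 / 0.0260 = 1.1462
Treynor = (Rp − Rf) / β = (21.6% − 5.1%) / 1.1462 = 16.50 / 1.1462 = 14.3954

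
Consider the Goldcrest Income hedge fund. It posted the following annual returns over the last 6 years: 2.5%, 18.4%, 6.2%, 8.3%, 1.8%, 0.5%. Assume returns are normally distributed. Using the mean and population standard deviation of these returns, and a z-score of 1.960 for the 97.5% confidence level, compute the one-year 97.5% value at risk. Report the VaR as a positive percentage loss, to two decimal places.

5.55

Mean return r̄ = 37.70 / 6 = 6.2833%
Σ(r − r̄)² = 218.7483; population σ = √(218.7483/6) = 6.0381%
VaR = −(r̄ − z·σ) = −(6.2833 − 1.960 × 6.0381) = −(-5.5514) = 5.5514%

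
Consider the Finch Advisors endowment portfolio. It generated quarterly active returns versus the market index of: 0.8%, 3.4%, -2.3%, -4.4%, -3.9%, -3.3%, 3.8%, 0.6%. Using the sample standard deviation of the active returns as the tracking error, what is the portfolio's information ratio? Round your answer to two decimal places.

r̄ = (0.8 + 3.4 − 2.3 − 4.4 − 3.9 − 3.3 + 3.8 + 0.6) / 8 = -5.30 / 8 = -0.6625%
Sample σ = √[Σ(r − r̄)² / 7] = √[74.2388 / 7] = √10.6055 = 3.2566%
IR = r̄ / tracking error = -0.6625 / 3.2566 = -0.2034

-0.20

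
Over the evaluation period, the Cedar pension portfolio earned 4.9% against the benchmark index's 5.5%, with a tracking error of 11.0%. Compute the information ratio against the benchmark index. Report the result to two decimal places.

IR = (Rp − Rb) / TE = (4.9% − 5.5%) / 11.0% = -0.60% / 11.0% = -0.0545

-0.05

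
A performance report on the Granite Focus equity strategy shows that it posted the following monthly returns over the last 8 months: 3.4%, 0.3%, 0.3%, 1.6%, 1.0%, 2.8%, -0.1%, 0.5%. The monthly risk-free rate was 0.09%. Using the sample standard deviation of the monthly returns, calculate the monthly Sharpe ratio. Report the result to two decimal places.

0.89

r̄ = (3.4 + 0.3 + 0.3 + 1.6 + 1 + 2.8 − 0.1 + 0.5) / 8 = 9.80 / 8 = 1.2250%
Σ(r − r̄)² = (3.4 − 1.2250)² + (0.3 − 1.2250)² + … = 11.3950
sample σ = √(11.3950 / 7) = √1.6279 = 1.2759%
Sharpe = (r̄ − rf) / σ = (1.2250 − 0.09) / 1.2759 = 1.1350 / 1.2759 = 0.8896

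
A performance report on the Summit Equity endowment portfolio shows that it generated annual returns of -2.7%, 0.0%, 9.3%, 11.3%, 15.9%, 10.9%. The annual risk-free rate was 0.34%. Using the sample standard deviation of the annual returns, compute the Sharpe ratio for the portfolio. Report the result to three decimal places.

0.986

r̄ = (-2.7 + 0 + 9.3 + 11.3 + 15.9 + 10.9) / 6 = 44.70 / 6 = 7.4500%
Sample std dev = √[260.0750 / 5] = 7.2121%
Sharpe = (r̄ − rf) / σ = (7.4500 − 0.34) / 7.2121 = 7.1100 / 7.2121 = 0.9858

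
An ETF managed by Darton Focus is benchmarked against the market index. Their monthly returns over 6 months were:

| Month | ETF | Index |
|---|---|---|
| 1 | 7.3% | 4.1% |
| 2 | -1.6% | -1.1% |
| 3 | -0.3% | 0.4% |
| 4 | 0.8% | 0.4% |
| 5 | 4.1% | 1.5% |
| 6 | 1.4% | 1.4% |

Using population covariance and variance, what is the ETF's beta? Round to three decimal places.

r̄p = 1.9500%,  r̄m = 1.1167%
Cov = Σ(rp − r̄p)(rm − r̄m) / 6 = 4.4892
Var(rm) = Σ(rm − r̄m)² / 6 = 2.5114
β = Cov / Var = 4.4892 / 2.5114 = 1.7875

1.788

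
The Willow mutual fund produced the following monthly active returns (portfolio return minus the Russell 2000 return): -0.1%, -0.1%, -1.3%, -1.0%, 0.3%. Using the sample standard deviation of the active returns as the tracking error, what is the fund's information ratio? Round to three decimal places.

r̄ = (-0.1 − 0.1 − 1.3 − 1 + 0.3) / 5 = -0.4400%
Σ(r − r̄)² = 1.8320; sample σ = √(1.8320/4) = 0.6768%
IR = r̄ / tracking error = -0.4400 / 0.6768 = -0.6501

-0.650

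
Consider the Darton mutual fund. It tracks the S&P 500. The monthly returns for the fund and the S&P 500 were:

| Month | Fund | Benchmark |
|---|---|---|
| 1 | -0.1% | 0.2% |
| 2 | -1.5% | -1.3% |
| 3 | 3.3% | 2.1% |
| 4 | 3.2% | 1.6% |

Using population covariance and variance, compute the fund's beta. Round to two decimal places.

r̄p = 1.2250%,  r̄m = 0.6500%
Cov = Σ(rp − r̄p)(rm − r̄m) / 4 = 2.6988
Var(rm) = Σ(rm − r̄m)² / 4 = 1.7525
β = Cov / Var = 2.6988 / 1.7525 = 1.5400

1.54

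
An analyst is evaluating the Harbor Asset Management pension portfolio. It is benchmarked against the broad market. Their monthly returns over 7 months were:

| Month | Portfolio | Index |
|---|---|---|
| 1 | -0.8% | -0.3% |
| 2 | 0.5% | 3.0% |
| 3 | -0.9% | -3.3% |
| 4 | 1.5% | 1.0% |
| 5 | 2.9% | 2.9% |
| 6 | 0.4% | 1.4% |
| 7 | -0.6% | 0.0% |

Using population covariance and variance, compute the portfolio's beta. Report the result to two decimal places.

r̄p = 0.4286%,  r̄m = 0.6714%
Cov = Σ(rp − r̄p)(rm − r̄m) / 7 = 1.8808
Var(rm) = Σ(rm − r̄m)² / 7 = 4.0278
β = Cov / Var = 1.8808 / 4.0278 = 0.4670

0.47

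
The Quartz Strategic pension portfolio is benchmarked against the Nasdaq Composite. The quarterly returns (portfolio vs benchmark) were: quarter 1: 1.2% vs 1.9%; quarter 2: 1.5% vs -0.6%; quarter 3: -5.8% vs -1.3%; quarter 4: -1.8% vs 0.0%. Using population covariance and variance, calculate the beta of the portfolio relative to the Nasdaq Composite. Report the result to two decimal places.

r̄p = -1.2250%,  r̄m = 0.0000%
Cov = Σ(rp − r̄p)(rm − r̄m) / 4 = 2.2300
Var(rm) = Σ(rm − r̄m)² / 4 = 1.4150
β = Cov / Var = 2.2300 / 1.4150 = 1.5760

1.58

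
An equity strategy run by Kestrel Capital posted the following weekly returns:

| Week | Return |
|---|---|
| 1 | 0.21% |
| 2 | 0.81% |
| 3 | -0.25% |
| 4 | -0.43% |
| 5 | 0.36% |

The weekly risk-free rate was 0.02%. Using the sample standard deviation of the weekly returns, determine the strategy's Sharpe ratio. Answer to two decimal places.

μ = (0.21 + 0.81 − 0.25 − 0.43 + 0.36) / 5 = 0.1400%
Σ(r − μ)² = (0.21 − 0.1400)² + (0.81 − 0.1400)² + (-0.25 − 0.1400)² + … = 0.9792
sample σ = √(0.9792 / 4) = √0.2448 = 0.4948%
Sharpe = (μ − rf) / σ = (0.1400 − 0.02) / 0.4948 = 0.1200 / 0.4948 = 0.2425

0.24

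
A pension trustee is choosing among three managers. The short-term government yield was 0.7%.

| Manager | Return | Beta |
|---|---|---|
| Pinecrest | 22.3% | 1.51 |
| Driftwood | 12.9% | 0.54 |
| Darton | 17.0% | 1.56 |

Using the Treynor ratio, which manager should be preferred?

Driftwood

Pinecrest: Treynor = (22.3% − 0.7%) / 1.51 = 14.305
Driftwood: Treynor = (12.9% − 0.7%) / 0.54 = 22.593
Darton: Treynor = (17.0% − 0.7%) / 1.56 = 10.449
Highest: Driftwood (22.593).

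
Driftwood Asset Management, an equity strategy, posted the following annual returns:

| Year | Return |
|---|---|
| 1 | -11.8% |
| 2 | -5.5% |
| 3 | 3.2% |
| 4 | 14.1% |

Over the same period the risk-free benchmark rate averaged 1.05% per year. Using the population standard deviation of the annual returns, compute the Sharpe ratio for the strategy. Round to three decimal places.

-0.108

r̄ = (-11.8 − 5.5 + 3.2 + 14.1) / 4 = 0.0000%
Population std dev = √[378.5400 / 4] = 9.7281%
Sharpe = (r̄ − rf) / σ = (0.0000 − 1.05) / 9.7281 = -1.0500 / 9.7281 = -0.1079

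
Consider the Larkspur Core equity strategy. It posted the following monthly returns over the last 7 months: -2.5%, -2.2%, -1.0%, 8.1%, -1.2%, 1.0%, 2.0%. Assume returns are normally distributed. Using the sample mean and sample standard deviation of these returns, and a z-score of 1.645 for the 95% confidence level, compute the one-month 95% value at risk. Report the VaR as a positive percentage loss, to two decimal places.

5.47

Mean return μ = 4.20 / 7 = 0.6000%
Σ(r − μ)² = (-2.5 − 0.6000)² + (-2.2 − 0.6000)² + (-1 − 0.6000)² + … = 81.6200
σ = √[81.6200 / 6] = 3.6883%
VaR = −(μ − z·σ) = −(0.6000 − 1.645 × 3.6883) = −(-5.4673) = 5.4673%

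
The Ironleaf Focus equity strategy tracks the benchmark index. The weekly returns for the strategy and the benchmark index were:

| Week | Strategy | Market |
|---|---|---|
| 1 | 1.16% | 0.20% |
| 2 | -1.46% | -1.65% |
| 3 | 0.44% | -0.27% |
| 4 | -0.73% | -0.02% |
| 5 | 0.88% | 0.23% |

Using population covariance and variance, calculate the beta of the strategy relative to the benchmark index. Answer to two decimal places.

1.16

r̄p = 0.0580%,  r̄m = -0.3020%
Cov = Σ(rp − r̄p)(rm − r̄m) / 5 = 0.5654
Var(rm) = Σ(rm − r̄m)² / 5 = 0.4865
β = Cov / Var = 0.5654 / 0.4865 = 1.1622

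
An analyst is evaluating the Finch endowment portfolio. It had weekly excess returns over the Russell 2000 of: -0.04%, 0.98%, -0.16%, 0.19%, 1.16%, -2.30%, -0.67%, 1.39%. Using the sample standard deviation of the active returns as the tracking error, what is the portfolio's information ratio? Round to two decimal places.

0.06

μ = (-0.04 + 0.98 − 0.16 + 0.19 + 1.16 − 2.3 − 0.67 + 1.39) / 8 = 0.550 / 8 = 0.0688%
Σ(r − μ)² = (-0.04 − 0.0688)² + (0.98 − 0.0688)² + (-0.16 − 0.0688)² + … = 10.0025
sample σ = √(10.0025 / 7) = √1.4289 = 1.1954%
IR = μ / tracking error = 0.0688 / 1.1954 = 0.0576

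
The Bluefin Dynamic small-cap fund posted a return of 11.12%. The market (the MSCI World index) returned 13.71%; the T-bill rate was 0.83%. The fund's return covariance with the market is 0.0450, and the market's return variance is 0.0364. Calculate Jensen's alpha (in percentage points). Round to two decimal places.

-5.63

β = Cov / Var = 0.0450 / 0.0364 = 1.2363
E[R] = Rf + β(Rm − Rf) = 0.83% + 1.2363 × (13.71% − 0.83%) = 16.7535%
α = Rp − E[R] = 11.12% − 16.7535% = -5.6335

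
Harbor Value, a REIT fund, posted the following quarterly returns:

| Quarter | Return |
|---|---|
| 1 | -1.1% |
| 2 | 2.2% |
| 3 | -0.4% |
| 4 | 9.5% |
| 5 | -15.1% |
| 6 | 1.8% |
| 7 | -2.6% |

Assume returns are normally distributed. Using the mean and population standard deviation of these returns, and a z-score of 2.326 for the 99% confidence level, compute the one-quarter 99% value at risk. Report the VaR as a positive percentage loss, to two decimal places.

16.78

Mean return r̄ = -5.70 / 7 = -0.8143%
Σ(r − r̄)² = 329.8286; population σ = √(329.8286/7) = 6.8643%
VaR = −(r̄ − z·σ) = −(-0.8143 − 2.326 × 6.8643) = −(-16.7807) = 16.7807%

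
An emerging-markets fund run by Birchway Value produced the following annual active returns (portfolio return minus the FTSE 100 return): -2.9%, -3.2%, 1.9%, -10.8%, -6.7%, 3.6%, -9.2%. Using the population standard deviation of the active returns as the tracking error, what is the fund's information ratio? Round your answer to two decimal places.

-0.78

r̄ = (-2.9 − 3.2 + 1.9 − 10.8 − 6.7 + 3.6 − 9.2) / 7 = -27.30 / 7 = -3.9000%
Σ(r − r̄)² = (-2.9 − (-3.9000))² + (-3.2 − (-3.9000))² + … = 174.9200
σ = √[174.9200 / 7] = 4.9989%
IR = r̄ / tracking error = -3.9000 / 4.9989 = -0.7802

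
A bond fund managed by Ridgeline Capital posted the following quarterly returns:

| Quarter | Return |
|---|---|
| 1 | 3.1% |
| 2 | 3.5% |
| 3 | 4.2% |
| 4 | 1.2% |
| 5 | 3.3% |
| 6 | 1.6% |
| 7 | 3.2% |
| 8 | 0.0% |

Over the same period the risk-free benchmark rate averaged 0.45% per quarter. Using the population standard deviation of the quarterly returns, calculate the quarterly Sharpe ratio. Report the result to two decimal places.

1.55

Mean return μ = 20.10 / 8 = 2.5125%
Population σ = √[Σ(r − μ)² / 8] = √[14.1288 / 8] = √1.7661 = 1.3289%
Sharpe = (μ − rf) / σ = (2.5125 − 0.45) / 1.3289 = 2.0625 / 1.3289 = 1.5520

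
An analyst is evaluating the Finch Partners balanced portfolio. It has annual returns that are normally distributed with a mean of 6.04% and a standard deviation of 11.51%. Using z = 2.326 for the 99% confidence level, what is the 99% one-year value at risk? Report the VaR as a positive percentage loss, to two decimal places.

20.73

VaR (as % loss) = −(μ − z·σ) = −(6.04% − 2.326 × 11.51%) = −(-20.73226%) = 20.73226%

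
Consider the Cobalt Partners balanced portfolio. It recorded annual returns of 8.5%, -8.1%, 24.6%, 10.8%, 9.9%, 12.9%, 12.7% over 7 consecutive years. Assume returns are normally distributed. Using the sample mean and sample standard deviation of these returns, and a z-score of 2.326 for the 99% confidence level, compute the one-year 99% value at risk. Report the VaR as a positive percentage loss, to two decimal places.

r̄ = (8.5 − 8.1 + 24.6 + 10.8 + 9.9 + 12.9 + 12.7) / 7 = 71.30 / 7 = 10.1857%
Σ(r − r̄)² = (8.5 − 10.1857)² + (-8.1 − 10.1857)² + … = 559.1286
sample σ = √(559.1286 / 6) = √93.1881 = 9.6534%
VaR = −(r̄ − z·σ) = −(10.1857 − 2.326 × 9.6534) = −(-12.2681) = 12.2681%

12.27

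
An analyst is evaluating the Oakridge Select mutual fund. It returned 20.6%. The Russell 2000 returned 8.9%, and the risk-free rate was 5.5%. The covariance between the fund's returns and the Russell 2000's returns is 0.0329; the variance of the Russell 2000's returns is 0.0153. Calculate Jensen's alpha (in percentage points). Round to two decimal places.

7.79

β = Cov / Var = 0.0329 / 0.0153 = 2.1503
E[R] = Rf + β(Rm − Rf) = 5.5% + 2.1503 × (8.9% − 5.5%) = 12.8110%
α = Rp − E[R] = 20.6% − 12.8110% = 7.7890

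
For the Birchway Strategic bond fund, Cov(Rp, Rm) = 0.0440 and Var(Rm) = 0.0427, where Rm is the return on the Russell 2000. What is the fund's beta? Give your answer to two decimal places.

1.03

β = Cov(Rp, Rm) / Var(Rm) = 0.0440 / 0.0427 = 1.0304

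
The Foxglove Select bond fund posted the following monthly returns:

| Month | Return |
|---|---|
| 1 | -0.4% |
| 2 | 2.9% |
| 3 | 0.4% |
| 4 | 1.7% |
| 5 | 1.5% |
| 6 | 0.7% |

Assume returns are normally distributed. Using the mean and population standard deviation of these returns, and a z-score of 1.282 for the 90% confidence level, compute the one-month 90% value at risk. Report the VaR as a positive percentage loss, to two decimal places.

0.22

Mean return μ = 6.80 / 6 = 1.1333%
Σ(r − μ)² = (-0.4 − 1.1333)² + (2.9 − 1.1333)² + (0.4 − 1.1333)² + … = 6.6533
population σ = √(6.6533 / 6) = √1.1089 = 1.0530%
VaR = −(μ − z·σ) = −(1.1333 − 1.282 × 1.0530) = −(-0.2166) = 0.2166%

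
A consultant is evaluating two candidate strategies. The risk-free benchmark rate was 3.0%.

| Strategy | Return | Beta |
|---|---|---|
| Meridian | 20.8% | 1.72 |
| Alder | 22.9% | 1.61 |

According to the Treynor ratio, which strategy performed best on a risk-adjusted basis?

Meridian: Treynor = (20.8% − 3.0%) / 1.72 = 10.349
Alder: Treynor = (22.9% − 3.0%) / 1.61 = 12.360
Highest: Alder (12.360).

Alder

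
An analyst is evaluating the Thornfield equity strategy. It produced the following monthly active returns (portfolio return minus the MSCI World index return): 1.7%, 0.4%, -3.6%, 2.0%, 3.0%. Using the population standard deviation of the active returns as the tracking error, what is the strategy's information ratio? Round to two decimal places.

Mean return μ = 3.50 / 5 = 0.7000%
Population std dev = √[26.5600 / 5] = 2.3048%
IR = μ / tracking error = 0.7000 / 2.3048 = 0.3037

0.30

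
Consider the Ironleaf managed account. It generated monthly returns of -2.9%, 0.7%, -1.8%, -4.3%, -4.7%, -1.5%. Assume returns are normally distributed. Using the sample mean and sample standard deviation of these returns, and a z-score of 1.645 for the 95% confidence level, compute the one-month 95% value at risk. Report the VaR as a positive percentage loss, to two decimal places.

5.70

μ = (-2.9 + 0.7 − 1.8 − 4.3 − 4.7 − 1.5) / 6 = -2.4167%
Sample std dev = √[19.9283 / 5] = 1.9964%
VaR = −(μ − z·σ) = −(-2.4167 − 1.645 × 1.9964) = −(-5.7008) = 5.7008%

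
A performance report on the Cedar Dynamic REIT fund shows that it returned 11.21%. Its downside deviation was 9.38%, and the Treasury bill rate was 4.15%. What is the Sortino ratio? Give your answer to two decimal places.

Sortino = (Rp − Rf) / σd = (11.21% − 4.15%) / 9.38% = 7.06% / 9.38% = 0.7527

0.75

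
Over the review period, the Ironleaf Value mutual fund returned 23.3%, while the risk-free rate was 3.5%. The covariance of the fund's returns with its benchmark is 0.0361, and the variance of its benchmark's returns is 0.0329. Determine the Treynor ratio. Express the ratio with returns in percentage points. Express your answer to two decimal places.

18.04

β = Cov / Var = 0.0361 / 0.0329 = 1.0973
Treynor = (Rp − Rf) / β = (23.3% − 3.5%) / 1.0973 = 19.80 / 1.0973 = 18.0443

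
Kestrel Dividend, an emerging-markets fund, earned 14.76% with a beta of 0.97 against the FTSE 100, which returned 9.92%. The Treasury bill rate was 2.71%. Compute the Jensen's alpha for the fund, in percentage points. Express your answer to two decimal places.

CAPM expected return = Rf + β(Rm − Rf) = 2.71% + 0.97 × (9.92% − 2.71%) = 2.71 + 0.97 × 7.21 = 9.7037%
Jensen's α = Rp − E[R] = 14.76% − 9.7037% = 5.0563

5.06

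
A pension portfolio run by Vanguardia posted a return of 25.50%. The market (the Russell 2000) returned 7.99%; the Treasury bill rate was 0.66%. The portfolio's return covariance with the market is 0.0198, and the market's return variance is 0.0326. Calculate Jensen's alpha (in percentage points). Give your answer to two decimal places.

20.39

β = Cov / Var = 0.0198 / 0.0326 = 0.6074
E[R] = Rf + β(Rm − Rf) = 0.66% + 0.6074 × (7.99% − 0.66%) = 5.1122%
α = Rp − E[R] = 25.50% − 5.1122% = 20.3878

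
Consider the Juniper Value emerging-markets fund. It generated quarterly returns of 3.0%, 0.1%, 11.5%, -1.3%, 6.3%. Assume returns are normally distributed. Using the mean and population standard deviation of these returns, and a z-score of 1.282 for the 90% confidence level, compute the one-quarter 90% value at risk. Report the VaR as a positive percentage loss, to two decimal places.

r̄ = (3 + 0.1 + 11.5 − 1.3 + 6.3) / 5 = 19.60 / 5 = 3.9200%
Population std dev = √[105.8080 / 5] = 4.6002%
VaR = −(r̄ − z·σ) = −(3.9200 − 1.282 × 4.6002) = −(-1.9775) = 1.9775%

1.98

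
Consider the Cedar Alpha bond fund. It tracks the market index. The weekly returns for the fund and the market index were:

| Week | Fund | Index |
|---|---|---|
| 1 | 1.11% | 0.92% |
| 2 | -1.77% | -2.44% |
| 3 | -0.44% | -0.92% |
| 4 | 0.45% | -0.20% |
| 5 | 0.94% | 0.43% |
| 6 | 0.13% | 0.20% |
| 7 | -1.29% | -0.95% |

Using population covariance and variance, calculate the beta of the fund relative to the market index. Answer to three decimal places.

r̄p = -0.1243%,  r̄m = -0.4229%
Cov = Σ(rp − r̄p)(rm − r̄m) / 7 = 0.9918
Var(rm) = Σ(rm − r̄m)² / 7 = 1.0803
β = Cov / Var = 0.9918 / 1.0803 = 0.9181

0.918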